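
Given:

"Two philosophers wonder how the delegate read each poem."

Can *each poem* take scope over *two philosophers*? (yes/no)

*each poem* occurs within the embedded question *how the delegate read each poem*.
Embedded wh-clauses are opaque for QR, so the quantifier stays inside the question.
The inverse ordering *each poem* > *two philosophers* is therefore underivable.

No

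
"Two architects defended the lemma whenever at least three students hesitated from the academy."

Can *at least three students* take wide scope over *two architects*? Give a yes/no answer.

No

Structurally, *at least three students* is inside the adjunct clause *whenever at least three students hesitated from the academy*.
Scope out of an adjunct clause is unavailable: QR respects the adjunct-island constraint.
So *at least three students* cannot raise to a position above *two architects*.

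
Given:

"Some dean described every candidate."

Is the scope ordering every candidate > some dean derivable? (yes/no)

*some dean* and *every candidate* are co-arguments of the matrix verb, with nothing but a clause-internal boundary between them.
No island intervenes, so both surface and inverse scope are derivable.

Yes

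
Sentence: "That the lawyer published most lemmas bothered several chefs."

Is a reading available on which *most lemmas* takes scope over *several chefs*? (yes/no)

No

*most lemmas* occurs within the sentential subject *that the lawyer published most lemmas*.
Clausal subjects are scope islands; QR from inside the subject into the matrix is barred.
*most lemmas* is confined to the island and cannot take scope over *several chefs*.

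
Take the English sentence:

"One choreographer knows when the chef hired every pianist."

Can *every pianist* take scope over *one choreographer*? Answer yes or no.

*every pianist* occurs within the embedded question *when the chef hired every pianist*.
Embedded wh-clauses are opaque for QR, so the quantifier stays inside the question.
The inverse ordering *every pianist* > *one choreographer* is therefore underivable.
(Only the surface reading survives: one fixed choreographer with respect to all the relevant pianists.)

No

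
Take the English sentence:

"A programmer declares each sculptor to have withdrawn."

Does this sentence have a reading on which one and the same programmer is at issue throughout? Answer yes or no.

That reading corresponds to *a programmer* > *each sculptor*.
That is the surface-scope ordering, which is always one of the available readings — island constraints only ever restrict inverse scope.

Yes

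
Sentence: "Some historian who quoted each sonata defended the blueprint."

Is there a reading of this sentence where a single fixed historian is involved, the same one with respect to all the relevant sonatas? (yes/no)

This is the *some historian* > *each sonata* reading.
Nothing needs to raise for *some historian* > *each sonata*, so no island constraint is at stake.

Yes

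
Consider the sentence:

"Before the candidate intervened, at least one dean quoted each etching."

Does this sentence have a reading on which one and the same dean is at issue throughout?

That reading corresponds to *at least one dean* > *each etching*.
Nothing needs to raise for *at least one dean* > *each etching*, so no island constraint is at stake.

Yes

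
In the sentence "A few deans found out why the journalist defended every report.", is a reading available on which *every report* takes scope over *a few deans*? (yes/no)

No

*every report* occurs within the embedded question *why the journalist defended every report*.
The wh-island constraint blocks QR out of an embedded interrogative.
*every report* > *a few deans* would require crossing that boundary, which is illicit.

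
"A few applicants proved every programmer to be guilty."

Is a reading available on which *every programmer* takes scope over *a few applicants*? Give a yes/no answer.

Yes

*every programmer* is an ECM subject; ECM complements are not islands, and the embedded quantifier may take matrix scope.
With no island boundary between them, the object can take inverse scope over the subject via ordinary QR within the clause.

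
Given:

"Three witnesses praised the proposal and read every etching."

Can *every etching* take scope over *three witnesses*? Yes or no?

No

Structurally, *every etching* is inside one conjunct of the coordinate structure (*read every etching*).
A quantifier cannot raise out of one conjunct of a coordination across the whole coordinate structure — the CSC applies to QR.
*every etching* > *three witnesses* would require crossing that boundary, which is illicit.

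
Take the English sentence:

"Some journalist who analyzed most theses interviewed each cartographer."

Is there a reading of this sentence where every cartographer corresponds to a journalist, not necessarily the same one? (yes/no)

Yes

The described interpretation is the *each cartographer* > *some journalist* scoping.
The relative clause *who analyzed most theses* modifies *some journalist*, but *each cartographer* is not inside that relative clause — it is an argument of the matrix verb.
Clause-internal QR can adjoin the lower DP above the subject, yielding the inverse reading.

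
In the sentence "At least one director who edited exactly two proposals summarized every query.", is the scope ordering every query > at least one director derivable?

*every query* sits in the matrix clause, not in the relative clause on *at least one director*.
Since no island is crossed, the inverse ordering is licensed alongside surface scope.

Yes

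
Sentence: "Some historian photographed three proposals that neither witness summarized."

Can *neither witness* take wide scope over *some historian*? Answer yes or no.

No

*neither witness* occurs within the relative clause *that neither witness summarized* modifying *three proposals*.
The relative clause forms an island for QR, so the quantifier is confined to the head noun's restrictor.
The inverse ordering *neither witness* > *some historian* is therefore underivable.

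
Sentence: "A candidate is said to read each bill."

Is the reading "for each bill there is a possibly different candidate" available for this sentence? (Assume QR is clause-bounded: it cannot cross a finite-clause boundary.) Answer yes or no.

This is the *each bill* > *a candidate* reading.
The matrix predicate is a raising verb, whose infinitival complement is not a scope island — *each bill* can QR into the matrix clause.
Clause-internal QR can adjoin the lower DP above the subject, yielding the inverse reading.
Both orderings are possible: *a candidate* > *each bill* and *each bill* > *a candidate*.

Yes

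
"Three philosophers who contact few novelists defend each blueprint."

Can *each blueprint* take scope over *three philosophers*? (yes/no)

Yes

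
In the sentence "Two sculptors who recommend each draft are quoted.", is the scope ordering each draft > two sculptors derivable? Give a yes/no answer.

The DP *each draft* is contained in the relative clause *who recommend each draft*.
Relative clauses block scope extraction: QR cannot target a position outside the modified NP.
So *each draft* cannot raise to a position above *two sculptors*.

No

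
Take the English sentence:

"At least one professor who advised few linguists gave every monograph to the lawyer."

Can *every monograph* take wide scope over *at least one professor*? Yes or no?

The RC *who advised few linguists* is an island, but *every monograph* is not inside it — it is the matrix object, a clausemate of *at least one professor*.
QR within a single clause is free, so the lower quantifier may take scope over the higher one.

Yes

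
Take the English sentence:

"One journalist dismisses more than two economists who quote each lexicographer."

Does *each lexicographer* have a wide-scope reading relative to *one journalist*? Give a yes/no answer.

No

The DP *each lexicographer* is contained in the relative clause *who quote each lexicographer* modifying *more than two economists*.
Quantifiers inside a relative clause are trapped there; the RC boundary blocks QR.
Hence only narrow scope for *each lexicographer* (under *one journalist*) survives.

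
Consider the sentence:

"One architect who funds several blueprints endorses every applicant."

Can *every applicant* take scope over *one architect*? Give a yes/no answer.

*every applicant* is a matrix argument; only *one architect* is modified by the relative clause *who funds several blueprints*, so the RC island is irrelevant to the target quantifier.
No island intervenes, so both surface and inverse scope are derivable.
So *every applicant* > *one architect* is among the available readings.

Yes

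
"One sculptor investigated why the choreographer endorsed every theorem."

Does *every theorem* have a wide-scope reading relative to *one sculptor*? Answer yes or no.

The DP *every theorem* is contained in the embedded question *why the choreographer endorsed every theorem*.
The wh-island constraint blocks QR out of an embedded interrogative.
So *every theorem* cannot raise to a position above *one sculptor*.
(Only the surface reading survives: one fixed sculptor with respect to all the relevant theorems.)

No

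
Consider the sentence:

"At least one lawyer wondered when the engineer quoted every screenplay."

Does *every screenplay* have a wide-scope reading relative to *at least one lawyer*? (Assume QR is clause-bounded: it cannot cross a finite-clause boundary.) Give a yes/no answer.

No

The DP *every screenplay* is contained in the embedded question *when the engineer quoted every screenplay*.
An indirect question is a wh-island; the filled [Spec,CP] blocks QR across the CP edge.
The inverse ordering *every screenplay* > *at least one lawyer* is therefore underivable.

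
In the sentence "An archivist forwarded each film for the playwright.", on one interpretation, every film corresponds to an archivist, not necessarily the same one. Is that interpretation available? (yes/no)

Yes

This is the *each film* > *an archivist* reading.
*each film* and *an archivist* are in the same minimal clause.
Since no island is crossed, the inverse ordering is licensed alongside surface scope.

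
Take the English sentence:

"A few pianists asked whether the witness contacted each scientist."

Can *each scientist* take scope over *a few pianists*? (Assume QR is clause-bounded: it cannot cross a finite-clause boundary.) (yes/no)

No

The DP *each scientist* is contained in the embedded question *whether the witness contacted each scientist*.
An indirect question is a wh-island; the filled [Spec,CP] blocks QR across the CP edge.
So the wide-scope reading for *each scientist* is blocked.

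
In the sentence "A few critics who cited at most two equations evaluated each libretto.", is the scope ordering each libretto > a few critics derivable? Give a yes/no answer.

Yes

Although the sentence contains a relative clause (*who cited at most two equations*), *each libretto* is outside it, in the matrix VP.
QR within a single clause is free, so the lower quantifier may take scope over the higher one.
Both orderings are possible: *a few critics* > *each libretto* and *each libretto* > *a few critics*.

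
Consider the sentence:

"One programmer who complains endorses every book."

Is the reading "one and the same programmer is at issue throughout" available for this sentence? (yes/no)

Yes

The described interpretation is the *one programmer* > *every book* scoping.
That is the surface-scope ordering, which is always one of the available readings — island constraints only ever restrict inverse scope.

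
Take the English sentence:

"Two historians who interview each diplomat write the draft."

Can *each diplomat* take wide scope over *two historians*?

*each diplomat* is embedded in the relative clause *who interview each diplomat*.
Relative clauses block scope extraction: QR cannot target a position outside the modified NP.
So the wide-scope reading for *each diplomat* is blocked.

No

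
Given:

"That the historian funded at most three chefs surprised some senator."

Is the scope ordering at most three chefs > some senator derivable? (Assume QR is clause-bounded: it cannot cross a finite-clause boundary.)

*at most three chefs* occurs within the sentential subject *that the historian funded at most three chefs*.
Sentential subjects are islands: a quantifier inside the subject clause cannot raise over the matrix predicate.
*at most three chefs* is confined to the island and cannot take scope over *some senator*.

No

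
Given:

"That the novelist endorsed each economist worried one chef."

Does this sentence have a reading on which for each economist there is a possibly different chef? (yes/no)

No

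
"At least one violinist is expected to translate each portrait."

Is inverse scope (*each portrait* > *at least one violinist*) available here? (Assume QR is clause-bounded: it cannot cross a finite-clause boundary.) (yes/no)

Yes

The matrix predicate is a raising verb, whose infinitival complement is not a scope island — *each portrait* can QR into the matrix clause.
Nothing blocks QR of the lower DP to a position above the higher one, so inverse scope is available.
Both orderings are possible: *at least one violinist* > *each portrait* and *each portrait* > *at least one violinist*.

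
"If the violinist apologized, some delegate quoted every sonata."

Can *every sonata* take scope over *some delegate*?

Yes

Neither queried DP is inside the adjunct, so the adjunct-island constraint does not apply.
Since no island is crossed, the inverse ordering is licensed alongside surface scope.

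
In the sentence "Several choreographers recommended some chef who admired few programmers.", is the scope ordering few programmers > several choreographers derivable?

Structurally, *few programmers* is inside the relative clause *who admired few programmers* modifying *some chef*.
Quantifiers inside a relative clause are trapped there; the RC boundary blocks QR.
Hence only narrow scope for *few programmers* (under *several choreographers*) survives.

No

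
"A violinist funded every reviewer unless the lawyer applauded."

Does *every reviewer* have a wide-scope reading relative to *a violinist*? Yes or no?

Yes

Neither queried DP is inside the adjunct, so the adjunct-island constraint does not apply.
With no island boundary between them, the object can take inverse scope over the subject via ordinary QR within the clause.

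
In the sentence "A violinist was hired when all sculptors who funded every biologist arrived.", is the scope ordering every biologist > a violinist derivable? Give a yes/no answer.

No

Structurally, *every biologist* is inside the relative clause *who funded every biologist*, which is itself inside the adjunct *when all sculptors who funded every biologist arrived*.
Even if one barrier were somehow void, the other would still block QR.
*every biologist* is confined to the island and cannot take scope over *a violinist*.
(Only the surface reading survives: one fixed violinist with respect to all the relevant biologists.)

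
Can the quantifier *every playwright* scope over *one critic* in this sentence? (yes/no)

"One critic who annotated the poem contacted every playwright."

*every playwright* sits in the matrix clause, not in the relative clause on *one critic*.
Since no island is crossed, the inverse ordering is licensed alongside surface scope.

Yes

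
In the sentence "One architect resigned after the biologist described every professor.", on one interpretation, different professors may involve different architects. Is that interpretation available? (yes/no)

No

This is the *every professor* > *one architect* reading.
*every professor* sits inside the adjunct clause *after the biologist described every professor*.
Adjuncts are opaque for quantifier raising; a quantifier in an adjunct stays inside it.
Hence only narrow scope for *every professor* (under *one architect*) survives.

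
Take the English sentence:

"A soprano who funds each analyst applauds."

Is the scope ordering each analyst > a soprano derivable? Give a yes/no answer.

No

*each analyst* sits inside the relative clause *who funds each analyst*.
Relative clauses are scope islands: a quantifier cannot QR out of a relative clause to take scope in the matrix clause.
The inverse ordering *each analyst* > *a soprano* is therefore underivable.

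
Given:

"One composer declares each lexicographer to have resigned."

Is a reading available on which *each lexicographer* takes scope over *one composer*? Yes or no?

*each lexicographer* is the subject of an ECM infinitive — the infinitival complement of an ECM verb is not a scope island, so *each lexicographer* can raise into the matrix clause.
QR within a single clause is free, so the lower quantifier may take scope over the higher one.
So *each lexicographer* > *one composer* is among the available readings.

Yes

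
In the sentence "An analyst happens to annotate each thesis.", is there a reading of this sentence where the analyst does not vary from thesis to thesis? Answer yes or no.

Yes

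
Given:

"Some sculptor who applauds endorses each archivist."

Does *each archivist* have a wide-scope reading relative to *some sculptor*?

Yes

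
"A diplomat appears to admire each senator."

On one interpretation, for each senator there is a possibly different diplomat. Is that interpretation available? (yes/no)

Yes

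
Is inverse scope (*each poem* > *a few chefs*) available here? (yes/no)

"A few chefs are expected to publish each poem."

Yes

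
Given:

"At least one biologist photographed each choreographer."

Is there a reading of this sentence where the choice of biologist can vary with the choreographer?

Yes

The paraphrase describes the scope ordering *each choreographer* > *at least one biologist*.
Both DPs are arguments of the same predicate; there is no clause or island boundary between them.
No island intervenes, so both surface and inverse scope are derivable.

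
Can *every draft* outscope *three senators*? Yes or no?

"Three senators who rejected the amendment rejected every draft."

Yes

*every draft* sits in the matrix clause, not in the relative clause on *three senators*.
No island intervenes, so both surface and inverse scope are derivable.
The sentence is scopally ambiguous between *three senators* > *every draft* and *every draft* > *three senators*.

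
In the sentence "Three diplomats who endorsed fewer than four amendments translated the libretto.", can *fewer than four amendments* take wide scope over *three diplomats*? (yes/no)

Structurally, *fewer than four amendments* is inside the relative clause *who endorsed fewer than four amendments*.
QR out of a relative clause is ruled out by the relative-clause island constraint.
*fewer than four amendments* is confined to the island and cannot take scope over *three diplomats*.

No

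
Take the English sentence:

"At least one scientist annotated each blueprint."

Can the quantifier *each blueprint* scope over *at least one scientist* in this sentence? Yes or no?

Yes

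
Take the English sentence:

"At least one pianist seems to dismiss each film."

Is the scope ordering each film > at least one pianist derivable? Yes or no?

*each film* is the object of the infinitival complement of a raising predicate; raising infinitives are transparent for QR, so the two DPs are in effect clausemates.
Clause-internal QR can adjoin the lower DP above the subject, yielding the inverse reading.

Yes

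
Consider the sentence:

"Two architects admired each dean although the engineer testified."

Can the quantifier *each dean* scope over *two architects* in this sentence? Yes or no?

Yes

*each dean* is a matrix argument; the adjunct is an island but the target quantifier is outside it.
QR within a single clause is free, so the lower quantifier may take scope over the higher one.
Both orderings are possible: *two architects* > *each dean* and *each dean* > *two architects*.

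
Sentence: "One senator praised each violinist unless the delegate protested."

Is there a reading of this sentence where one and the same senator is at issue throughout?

Yes

This is the *one senator* > *each violinist* reading.
That is the surface-scope ordering, which is always one of the available readings — island constraints only ever restrict inverse scope.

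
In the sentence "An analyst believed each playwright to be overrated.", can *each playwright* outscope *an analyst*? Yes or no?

*each playwright* is an ECM subject; ECM complements are not islands, and the embedded quantifier may take matrix scope.
QR within a single clause is free, so the lower quantifier may take scope over the higher one.

Yes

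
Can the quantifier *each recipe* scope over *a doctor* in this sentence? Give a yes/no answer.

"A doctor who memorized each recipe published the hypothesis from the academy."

The DP *each recipe* is contained in the relative clause *who memorized each recipe*.
The relative clause forms an island for QR, so the quantifier is confined to the head noun's restrictor.
The inverse ordering *each recipe* > *a doctor* is therefore underivable.

No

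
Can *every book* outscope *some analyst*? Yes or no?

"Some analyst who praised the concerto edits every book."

Although the sentence contains a relative clause (*who praised the concerto*), *every book* is outside it, in the matrix VP.
No island intervenes, so both surface and inverse scope are derivable.

Yes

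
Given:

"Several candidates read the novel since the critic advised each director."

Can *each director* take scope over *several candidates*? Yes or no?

No

*each director* sits inside the adjunct clause *since the critic advised each director*.
The adjunct-island constraint bars QR out of an adverbial clause.
*each director* is confined to the island and cannot take scope over *several candidates*.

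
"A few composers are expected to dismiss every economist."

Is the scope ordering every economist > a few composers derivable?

Yes

Raising constructions are monoclausal for scope purposes; *every economist* is not separated from *a few composers* by any island.
Ordinary QR to a clause-peripheral position gives the wide-scope LF for the lower DP.
Both orderings are possible: *a few composers* > *every economist* and *every economist* > *a few composers*.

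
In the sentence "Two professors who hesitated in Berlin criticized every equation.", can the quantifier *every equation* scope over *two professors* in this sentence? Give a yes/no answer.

Although the sentence contains a relative clause (*who hesitated in Berlin*), *every equation* is outside it, in the matrix VP.
With no island boundary between them, the object can take inverse scope over the subject via ordinary QR within the clause.
Both orderings are possible: *two professors* > *every equation* and *every equation* > *two professors*.

Yes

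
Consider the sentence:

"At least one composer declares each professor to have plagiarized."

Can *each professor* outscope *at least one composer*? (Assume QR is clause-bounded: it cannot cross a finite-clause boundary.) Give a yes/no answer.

*each professor* is an ECM subject; ECM complements are not islands, and the embedded quantifier may take matrix scope.
Ordinary QR to a clause-peripheral position gives the wide-scope LF for the lower DP.
Both orderings are possible: *at least one composer* > *each professor* and *each professor* > *at least one composer*.

Yes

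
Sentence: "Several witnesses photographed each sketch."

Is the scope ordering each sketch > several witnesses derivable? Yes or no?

Yes

*several witnesses* and *each sketch* are co-arguments of the matrix verb, with nothing but a clause-internal boundary between them.
QR within a single clause is free, so the lower quantifier may take scope over the higher one.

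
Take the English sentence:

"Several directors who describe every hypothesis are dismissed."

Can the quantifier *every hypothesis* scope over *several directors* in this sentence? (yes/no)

No

*every hypothesis* sits inside the relative clause *who describe every hypothesis*.
The relative clause forms an island for QR, so the quantifier is confined to the head noun's restrictor.
So *every hypothesis* cannot raise to a position above *several directors*.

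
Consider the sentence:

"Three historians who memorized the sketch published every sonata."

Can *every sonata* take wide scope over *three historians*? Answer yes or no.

Yes

*every sonata* sits in the matrix clause, not in the relative clause on *three historians*.
With no island boundary between them, the object can take inverse scope over the subject via ordinary QR within the clause.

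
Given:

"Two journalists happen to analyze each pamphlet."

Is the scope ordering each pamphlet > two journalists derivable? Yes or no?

Yes

Raising constructions are monoclausal for scope purposes; *each pamphlet* is not separated from *two journalists* by any island.
No island intervenes, so both surface and inverse scope are derivable.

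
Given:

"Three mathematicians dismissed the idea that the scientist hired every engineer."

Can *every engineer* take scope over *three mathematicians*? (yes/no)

No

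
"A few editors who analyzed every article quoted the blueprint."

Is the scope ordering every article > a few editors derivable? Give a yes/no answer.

The DP *every article* is contained in the relative clause *who analyzed every article*.
Relative clauses are scope islands: a quantifier cannot QR out of a relative clause to take scope in the matrix clause.
So the wide-scope reading for *every article* is blocked.

No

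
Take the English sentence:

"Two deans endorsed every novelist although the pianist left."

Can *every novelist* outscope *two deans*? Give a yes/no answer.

The adjunct island is irrelevant here — *every novelist* and *two deans* are both in the matrix clause.
No island intervenes, so both surface and inverse scope are derivable.

Yes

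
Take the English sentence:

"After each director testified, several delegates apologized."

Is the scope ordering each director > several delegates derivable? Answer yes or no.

No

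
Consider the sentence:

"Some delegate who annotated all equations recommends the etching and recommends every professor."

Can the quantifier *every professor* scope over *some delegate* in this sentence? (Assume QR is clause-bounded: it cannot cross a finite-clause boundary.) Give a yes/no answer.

No

*every professor* is embedded in one conjunct of the coordinate structure (*recommends every professor*).
A quantifier cannot raise out of one conjunct of a coordination across the whole coordinate structure — the CSC applies to QR.
There is no licit LF on which *every professor* c-commands *some delegate*.
(Only the surface reading survives: one fixed delegate with respect to all the relevant professors.)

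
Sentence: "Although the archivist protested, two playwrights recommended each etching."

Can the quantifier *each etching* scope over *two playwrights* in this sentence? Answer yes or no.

Yes

*each etching* is a matrix argument; the adjunct is an island but the target quantifier is outside it.
No island intervenes, so both surface and inverse scope are derivable.
So *each etching* > *two playwrights* is among the available readings.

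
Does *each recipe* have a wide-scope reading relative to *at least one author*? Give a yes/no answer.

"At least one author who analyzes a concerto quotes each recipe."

Yes

*each recipe* is a matrix argument; only *at least one author* is modified by the relative clause *who analyzes a concerto*, so the RC island is irrelevant to the target quantifier.
Nothing blocks QR of the lower DP to a position above the higher one, so inverse scope is available.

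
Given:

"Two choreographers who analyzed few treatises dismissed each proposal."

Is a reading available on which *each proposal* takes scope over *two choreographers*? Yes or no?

Yes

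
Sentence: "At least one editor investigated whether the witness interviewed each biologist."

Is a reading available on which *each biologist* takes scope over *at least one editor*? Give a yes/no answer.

No

*each biologist* sits inside the embedded question *whether the witness interviewed each biologist*.
The wh-island constraint blocks QR out of an embedded interrogative.
So the wide-scope reading for *each biologist* is blocked.
(Only the surface reading survives: one fixed editor with respect to all the relevant biologists.)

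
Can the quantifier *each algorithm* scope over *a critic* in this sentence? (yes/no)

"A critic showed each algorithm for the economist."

Yes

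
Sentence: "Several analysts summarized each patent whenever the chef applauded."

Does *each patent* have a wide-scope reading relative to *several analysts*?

Neither queried DP is inside the adjunct, so the adjunct-island constraint does not apply.
No island intervenes, so both surface and inverse scope are derivable.

Yes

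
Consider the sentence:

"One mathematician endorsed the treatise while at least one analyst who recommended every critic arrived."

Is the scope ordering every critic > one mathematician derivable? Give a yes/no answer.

No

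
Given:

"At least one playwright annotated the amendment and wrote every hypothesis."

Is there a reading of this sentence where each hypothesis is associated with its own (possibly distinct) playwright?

The paraphrase describes the scope ordering *every hypothesis* > *at least one playwright*.
*every hypothesis* is embedded in one conjunct of the coordinate structure (*wrote every hypothesis*).
The Coordinate Structure Constraint blocks movement (including QR) out of a single conjunct.
Hence only narrow scope for *every hypothesis* (under *at least one playwright*) survives.

No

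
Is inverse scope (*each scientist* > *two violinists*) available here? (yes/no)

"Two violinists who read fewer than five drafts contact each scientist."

Yes

The RC *who read fewer than five drafts* is an island, but *each scientist* is not inside it — it is the matrix object, a clausemate of *two violinists*.
Since no island is crossed, the inverse ordering is licensed alongside surface scope.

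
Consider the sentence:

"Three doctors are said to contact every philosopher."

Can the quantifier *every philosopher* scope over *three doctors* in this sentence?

Yes

Infinitival complements of raising predicates do not block QR; *every philosopher* and *three doctors* are effectively clausemates.
Since no island is crossed, the inverse ordering is licensed alongside surface scope.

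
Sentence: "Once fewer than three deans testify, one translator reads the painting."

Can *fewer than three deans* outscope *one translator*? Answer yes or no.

No

The target quantifier *fewer than three deans* is part of the adjunct clause *once fewer than three deans testify*.
Adverbial clauses are not L-marked, so they are barriers for QR — the quantifier cannot escape the adjunct.
*fewer than three deans* is confined to the island and cannot take scope over *one translator*.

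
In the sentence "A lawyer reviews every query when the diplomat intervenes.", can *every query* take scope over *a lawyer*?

The adjunct clause does not contain *every query*, which is the matrix object.
Nothing blocks QR of the lower DP to a position above the higher one, so inverse scope is available.

Yes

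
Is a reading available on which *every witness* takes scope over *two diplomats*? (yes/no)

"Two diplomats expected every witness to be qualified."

Yes

ECM infinitives lack a CP barrier, so *every witness* can QR over the matrix subject *two diplomats*.
No island intervenes, so both surface and inverse scope are derivable.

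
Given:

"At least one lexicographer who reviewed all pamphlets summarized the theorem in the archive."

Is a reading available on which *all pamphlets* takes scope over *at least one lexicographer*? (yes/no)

No

*all pamphlets* occurs within the relative clause *who reviewed all pamphlets*.
The relative clause forms an island for QR, so the quantifier is confined to the head noun's restrictor.
So *all pamphlets* cannot raise to a position above *at least one lexicographer*.
(Only the surface reading survives: one fixed lexicographer with respect to all the relevant pamphlets.)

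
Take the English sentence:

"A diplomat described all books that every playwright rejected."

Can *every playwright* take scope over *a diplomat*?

The DP *every playwright* is contained in the relative clause *that every playwright rejected* modifying *all books*.
QR out of a relative clause is ruled out by the relative-clause island constraint.
So *every playwright* cannot raise high enough to outscope *a diplomat*; only the surface ordering *a diplomat* > *every playwright* is available.

No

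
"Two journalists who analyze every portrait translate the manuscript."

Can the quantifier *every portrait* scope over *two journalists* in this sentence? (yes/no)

No

The target quantifier *every portrait* is part of the relative clause *who analyze every portrait*.
A relative clause is a scope island — quantifier raising cannot cross its boundary.
So *every portrait* cannot raise to a position above *two journalists*.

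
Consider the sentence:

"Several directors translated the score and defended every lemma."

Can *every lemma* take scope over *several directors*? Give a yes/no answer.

No

*every lemma* sits inside one conjunct of the coordinate structure (*defended every lemma*).
Coordinate structures are islands for non-across-the-board movement, QR included.
There is no licit LF on which *every lemma* c-commands *several directors*.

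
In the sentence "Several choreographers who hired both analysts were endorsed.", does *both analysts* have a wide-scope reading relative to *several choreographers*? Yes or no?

*both analysts* is embedded in the relative clause *who hired both analysts*.
Quantifiers inside a relative clause are trapped there; the RC boundary blocks QR.
Hence only narrow scope for *both analysts* (under *several choreographers*) survives.

No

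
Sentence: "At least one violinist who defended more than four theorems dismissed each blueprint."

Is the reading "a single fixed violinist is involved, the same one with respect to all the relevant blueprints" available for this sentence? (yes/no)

Yes

That reading corresponds to *at least one violinist* > *each blueprint*.
That is the surface-scope ordering, which is always one of the available readings — island constraints only ever restrict inverse scope.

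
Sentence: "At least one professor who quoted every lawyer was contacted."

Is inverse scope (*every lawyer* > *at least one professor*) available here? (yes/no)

*every lawyer* is embedded in the relative clause *who quoted every lawyer*.
The relative clause forms an island for QR, so the quantifier is confined to the head noun's restrictor.
So *every lawyer* cannot raise high enough to outscope *at least one professor*; only the surface ordering *at least one professor* > *every lawyer* is available.
(Only the surface reading survives: one fixed professor with respect to all the relevant lawyers.)

No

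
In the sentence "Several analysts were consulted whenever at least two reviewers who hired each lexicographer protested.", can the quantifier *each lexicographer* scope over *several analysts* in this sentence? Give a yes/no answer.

*each lexicographer* occurs within the relative clause *who hired each lexicographer*, which is itself inside the adjunct *whenever at least two reviewers who hired each lexicographer protested*.
Two island boundaries intervene — the relative clause and the adjunct. Either alone would block QR.
So the wide-scope reading for *each lexicographer* is blocked.

No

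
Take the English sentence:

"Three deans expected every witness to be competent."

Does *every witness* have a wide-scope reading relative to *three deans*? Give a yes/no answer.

Yes

ECM infinitives lack a CP barrier, so *every witness* can QR over the matrix subject *three deans*.
Nothing blocks QR of the lower DP to a position above the higher one, so inverse scope is available.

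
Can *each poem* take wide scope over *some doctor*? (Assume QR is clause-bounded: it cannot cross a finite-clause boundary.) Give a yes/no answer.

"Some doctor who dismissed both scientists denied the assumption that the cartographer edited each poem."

No

*each poem* occurs within the complex NP *the assumption that the cartographer edited each poem*.
The Complex NP Constraint bars QR out of the complement clause of a noun.
The inverse ordering *each poem* > *some doctor* is therefore underivable.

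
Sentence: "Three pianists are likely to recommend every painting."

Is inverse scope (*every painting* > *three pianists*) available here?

Raising constructions are monoclausal for scope purposes; *every painting* is not separated from *three pianists* by any island.
QR within a single clause is free, so the lower quantifier may take scope over the higher one.

Yes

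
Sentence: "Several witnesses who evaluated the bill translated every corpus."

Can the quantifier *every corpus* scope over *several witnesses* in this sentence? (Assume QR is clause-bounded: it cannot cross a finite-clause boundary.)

*every corpus* sits in the matrix clause, not in the relative clause on *several witnesses*.
No island intervenes, so both surface and inverse scope are derivable.
Both orderings are possible: *several witnesses* > *every corpus* and *every corpus* > *several witnesses*.

Yes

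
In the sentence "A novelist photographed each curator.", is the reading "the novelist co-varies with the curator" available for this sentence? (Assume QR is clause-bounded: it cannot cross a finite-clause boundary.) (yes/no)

Yes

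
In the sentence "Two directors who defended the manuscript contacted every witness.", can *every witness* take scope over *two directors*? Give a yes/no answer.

*every witness* sits in the matrix clause, not in the relative clause on *two directors*.
No island intervenes, so both surface and inverse scope are derivable.

Yes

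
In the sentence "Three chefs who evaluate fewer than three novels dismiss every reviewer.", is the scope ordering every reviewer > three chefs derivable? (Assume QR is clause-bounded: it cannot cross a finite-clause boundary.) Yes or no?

Yes

*every reviewer* sits in the matrix clause, not in the relative clause on *three chefs*.
No island intervenes, so both surface and inverse scope are derivable.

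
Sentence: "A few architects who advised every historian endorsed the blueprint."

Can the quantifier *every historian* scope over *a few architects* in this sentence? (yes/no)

*every historian* is embedded in the relative clause *who advised every historian*.
Relative clauses are scope islands: a quantifier cannot QR out of a relative clause to take scope in the matrix clause.
So *every historian* cannot raise high enough to outscope *a few architects*; only the surface ordering *a few architects* > *every historian* is available.

No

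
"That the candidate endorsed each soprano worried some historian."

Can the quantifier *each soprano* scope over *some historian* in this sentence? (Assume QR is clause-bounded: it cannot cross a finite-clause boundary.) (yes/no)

The target quantifier *each soprano* is part of the sentential subject *that the candidate endorsed each soprano*.
Clausal subjects are scope islands; QR from inside the subject into the matrix is barred.
The ordering *each soprano* > *some historian* is therefore underivable.

No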